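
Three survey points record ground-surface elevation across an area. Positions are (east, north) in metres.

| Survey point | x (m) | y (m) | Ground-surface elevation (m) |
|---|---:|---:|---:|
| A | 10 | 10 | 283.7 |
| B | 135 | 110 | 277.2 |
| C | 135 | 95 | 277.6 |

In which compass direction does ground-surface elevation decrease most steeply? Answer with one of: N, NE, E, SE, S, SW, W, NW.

Taking A as reference: B−A = (125, 100, -6.5); C−A = (125, 85, -6.1).
Determinant of the coordinate differences = 125·85 − 125·100 = -1875.
∂z/∂x = [(-6.5)·85 − (-6.1)·100] / -1875 = -0.03067
∂z/∂y = [125·(-6.1) − 125·(-6.5)] / -1875 = -0.02667
Steepest decrease is along −∇f = (+0.03067 E, +0.02667 N) → northeast.

NE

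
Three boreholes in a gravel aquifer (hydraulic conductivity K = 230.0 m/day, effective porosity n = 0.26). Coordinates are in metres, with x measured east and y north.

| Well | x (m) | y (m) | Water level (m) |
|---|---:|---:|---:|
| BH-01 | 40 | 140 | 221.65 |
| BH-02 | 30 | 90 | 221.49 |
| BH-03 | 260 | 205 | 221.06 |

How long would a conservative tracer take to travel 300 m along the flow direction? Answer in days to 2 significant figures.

Differences from BH-01: to BH-02 (Δx, Δy, Δh) = (-10, -50, -0.16); to BH-03 = (220, 65, -0.59).
Determinant of the coordinate differences = (-10)·65 − 220·(-50) = 10350.
∂h/∂x = [(-0.16)·65 − (-0.59)·(-50)] / 10350 = -0.003855
∂h/∂y = [(-10)·(-0.59) − 220·(-0.16)] / 10350 = +0.003971
|∇h| = √(-0.003855² + 0.003971²) = 0.005534
Seepage velocity v = K·i/n = 230.0 × 0.005534 / 0.26 = 4.895 m/day.
t = 300 / 4.895 = 61.29 days.

61 days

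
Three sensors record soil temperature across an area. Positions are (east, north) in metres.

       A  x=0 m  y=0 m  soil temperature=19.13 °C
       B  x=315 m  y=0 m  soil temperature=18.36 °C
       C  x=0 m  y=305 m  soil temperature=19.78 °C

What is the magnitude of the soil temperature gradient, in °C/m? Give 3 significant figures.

∂T/∂x = (18.36 − 19.13) / (315 − 0) = -0.002444
∂T/∂y = (19.78 − 19.13) / (305 − 0) = +0.002131
|∇f| = √(-0.002444² + 0.002131²) = 0.003243 °C/m

0.00324 °C/m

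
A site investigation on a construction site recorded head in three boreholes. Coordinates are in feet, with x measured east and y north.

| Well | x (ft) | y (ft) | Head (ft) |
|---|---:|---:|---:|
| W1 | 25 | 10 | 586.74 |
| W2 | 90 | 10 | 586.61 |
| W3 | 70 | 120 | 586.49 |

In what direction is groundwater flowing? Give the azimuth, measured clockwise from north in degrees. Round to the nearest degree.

Taking W1 as reference: W2−W1 = (65, 0, -0.13); W3−W1 = (45, 110, -0.25).
Determinant of the coordinate differences = 65·110 − 45·0 = 7150.
∂h/∂x = [(-0.13)·110 − (-0.25)·0] / 7150 = -0.002000
∂h/∂y = [65·(-0.25) − 45·(-0.13)] / 7150 = -0.001455
Flow direction (−∇h) has components (+0.002000 E, +0.001455 N).
Azimuth = atan2(E, N) = atan2(+0.002000, +0.001455) = 54.0° ≈ 054°.

054°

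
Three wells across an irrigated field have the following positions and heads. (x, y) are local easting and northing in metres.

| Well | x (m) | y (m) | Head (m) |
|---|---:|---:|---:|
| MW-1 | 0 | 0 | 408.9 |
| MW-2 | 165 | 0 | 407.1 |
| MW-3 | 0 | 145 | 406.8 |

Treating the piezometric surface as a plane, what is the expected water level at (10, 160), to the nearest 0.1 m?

406.5 m

∂h/∂x = (407.1 − 408.9) / (165 − 0) = -0.01091
∂h/∂y = (406.8 − 408.9) / (145 − 0) = -0.01448
h(10, 160) = 408.9 + (-0.01091)·(10) + (-0.01448)·(160) = 408.9 -0.109 -2.317 = 406.474 m.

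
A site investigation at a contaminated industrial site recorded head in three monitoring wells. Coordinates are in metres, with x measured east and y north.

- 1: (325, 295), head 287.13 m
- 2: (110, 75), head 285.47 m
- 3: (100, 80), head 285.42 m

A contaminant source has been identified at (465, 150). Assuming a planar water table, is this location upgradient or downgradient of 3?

upgradient

Three-point gradient (reference 1): Δ to 2 = (-215, -220, -1.66), Δ to 3 = (-225, -215, -1.71).
∂h/∂x = +0.005893, ∂h/∂y = +0.001786 (det = -3275).
Head at (465, 150) = 287.13 + (+0.005893)·(140) + (+0.001786)·(-145) = 287.70 m.
That is higher than the 285.42 m at 3, so the point is upgradient.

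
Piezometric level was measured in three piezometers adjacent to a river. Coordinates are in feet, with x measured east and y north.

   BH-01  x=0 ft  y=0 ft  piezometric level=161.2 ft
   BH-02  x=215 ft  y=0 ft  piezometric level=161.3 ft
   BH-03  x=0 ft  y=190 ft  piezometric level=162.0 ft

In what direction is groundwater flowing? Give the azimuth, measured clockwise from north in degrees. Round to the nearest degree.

186°

∂h/∂x = (161.3 − 161.2) / (215 − 0) = +0.0004651
∂h/∂y = (162.0 − 161.2) / (190 − 0) = +0.004211
Flow direction (−∇h) has components (-0.0004651 E, -0.004211 N).
Azimuth = atan2(E, N) = atan2(-0.0004651, -0.004211) = 186.3° ≈ 186°.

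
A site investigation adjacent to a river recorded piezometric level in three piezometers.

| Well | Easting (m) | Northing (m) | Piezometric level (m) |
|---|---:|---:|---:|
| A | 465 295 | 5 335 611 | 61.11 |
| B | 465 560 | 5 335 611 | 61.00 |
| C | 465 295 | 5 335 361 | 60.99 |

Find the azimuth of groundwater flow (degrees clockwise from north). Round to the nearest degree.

139°

∂h/∂x = (61.00 − 61.11) / (465560 − 465295) = -0.0004151
∂h/∂y = (60.99 − 61.11) / (5335361 − 5335611) = +0.0004800
Flow direction (−∇h) has components (+0.0004151 E, -0.0004800 N).
Azimuth = atan2(E, N) = atan2(+0.0004151, -0.0004800) = 139.1° ≈ 139°.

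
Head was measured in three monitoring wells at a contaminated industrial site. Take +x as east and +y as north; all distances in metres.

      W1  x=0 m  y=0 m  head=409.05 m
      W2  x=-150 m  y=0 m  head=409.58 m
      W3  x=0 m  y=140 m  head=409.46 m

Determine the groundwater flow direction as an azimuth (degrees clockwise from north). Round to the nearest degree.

∂h/∂x = (409.58 − 409.05) / (-150 − 0) = -0.003533
∂h/∂y = (409.46 − 409.05) / (140 − 0) = +0.002929
Flow direction (−∇h) has components (+0.003533 E, -0.002929 N).
Azimuth = atan2(E, N) = atan2(+0.003533, -0.002929) = 129.7° ≈ 130°.

130°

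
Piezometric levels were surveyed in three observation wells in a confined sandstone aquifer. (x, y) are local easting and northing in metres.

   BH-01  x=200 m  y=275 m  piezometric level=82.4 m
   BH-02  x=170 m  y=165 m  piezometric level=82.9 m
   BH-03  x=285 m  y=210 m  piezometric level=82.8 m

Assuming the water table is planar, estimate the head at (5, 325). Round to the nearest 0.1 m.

Differences from BH-01: to BH-02 (Δx, Δy, Δh) = (-30, -110, +0.5); to BH-03 = (85, -65, +0.4).
Solve a·Δx + b·Δy = Δh: det = (-30)·(-65) − 85·(-110) = 11300.
∂h/∂x = [(+0.5)·(-65) − (+0.4)·(-110)] / 11300 = +0.001018
∂h/∂y = [(-30)·(+0.4) − 85·(+0.5)] / 11300 = -0.004823
h(5, 325) = 82.4 + (+0.001018)·(-195) + (-0.004823)·(50) = 82.4 -0.198 -0.241 = 81.960 m.

82.0 m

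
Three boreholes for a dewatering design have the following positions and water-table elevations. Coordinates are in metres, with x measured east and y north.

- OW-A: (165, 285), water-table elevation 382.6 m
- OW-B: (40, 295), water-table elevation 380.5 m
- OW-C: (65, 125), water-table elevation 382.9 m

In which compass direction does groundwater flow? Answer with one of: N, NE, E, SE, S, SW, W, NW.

NW

Three-point gradient (reference OW-A): Δ to OW-B = (-125, 10, -2.1), Δ to OW-C = (-100, -160, +0.3).
∂h/∂x = +0.01586, ∂h/∂y = -0.01179 (det = 21000).
Flow = −∇h = (-0.01586 east, +0.01179 north), which points northwest.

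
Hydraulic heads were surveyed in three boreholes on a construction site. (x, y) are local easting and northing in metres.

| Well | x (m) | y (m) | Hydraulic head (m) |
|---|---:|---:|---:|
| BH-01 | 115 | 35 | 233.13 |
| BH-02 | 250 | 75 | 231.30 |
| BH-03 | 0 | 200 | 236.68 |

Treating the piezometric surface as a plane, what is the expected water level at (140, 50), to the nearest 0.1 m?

Differences from BH-01: to BH-02 (Δx, Δy, Δh) = (135, 40, -1.83); to BH-03 = (-115, 165, +3.55).
Determinant of the coordinate differences = 135·165 − (-115)·40 = 26875.
∂h/∂x = [(-1.83)·165 − (+3.55)·40] / 26875 = -0.01652
∂h/∂y = [135·(+3.55) − (-115)·(-1.83)] / 26875 = +0.01000
h(140, 50) = 233.13 + (-0.01652)·(25) + (+0.01000)·(15) = 233.13 -0.413 +0.150 = 232.867 m.

232.9 m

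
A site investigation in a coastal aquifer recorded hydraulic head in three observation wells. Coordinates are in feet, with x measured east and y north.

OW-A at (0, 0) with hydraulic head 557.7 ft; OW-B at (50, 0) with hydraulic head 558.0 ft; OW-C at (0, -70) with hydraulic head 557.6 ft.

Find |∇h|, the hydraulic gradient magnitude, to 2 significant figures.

∂h/∂x = (558.0 − 557.7) / (50 − 0) = +0.006000
∂h/∂y = (557.6 − 557.7) / (-70 − 0) = +0.001429
|∇h| = √(0.006000² + 0.001429²) = 0.006168

0.0062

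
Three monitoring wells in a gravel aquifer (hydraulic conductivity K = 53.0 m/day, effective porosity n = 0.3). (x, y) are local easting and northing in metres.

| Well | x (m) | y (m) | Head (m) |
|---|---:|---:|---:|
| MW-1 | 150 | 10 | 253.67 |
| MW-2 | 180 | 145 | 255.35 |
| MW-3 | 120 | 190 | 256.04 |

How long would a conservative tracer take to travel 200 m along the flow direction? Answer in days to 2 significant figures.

87 days

Differences from MW-1: to MW-2 (Δx, Δy, Δh) = (30, 135, +1.68); to MW-3 = (-30, 180, +2.37).
Determinant of the coordinate differences = 30·180 − (-30)·135 = 9450.
∂h/∂x = [(+1.68)·180 − (+2.37)·135] / 9450 = -0.001857
∂h/∂y = [30·(+2.37) − (-30)·(+1.68)] / 9450 = +0.01286
|∇h| = √(-0.001857² + 0.01286²) = 0.01299
Seepage velocity v = K·i/n = 53.0 × 0.01299 / 0.3 = 2.295 m/day.
t = 200 / 2.295 = 87.15 days.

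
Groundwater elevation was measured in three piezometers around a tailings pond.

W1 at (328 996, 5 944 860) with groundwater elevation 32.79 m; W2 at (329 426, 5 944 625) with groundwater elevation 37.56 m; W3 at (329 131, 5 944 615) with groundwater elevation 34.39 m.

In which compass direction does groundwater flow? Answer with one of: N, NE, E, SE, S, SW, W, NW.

W

With h = a·x + b·y + c and W1 as origin, the differences give:
  430·a + (-235)·b = +4.77
  135·a + (-245)·b = +1.60
Eliminate b (×(-245) and ×(-235), subtract): -73625·a = -792.650 → a = ∂h/∂x = +0.01077
Back-substitute: b = ∂h/∂y = -0.0005983.
Flow = −∇h = (-0.01077 east, +0.0005983 north), which points west.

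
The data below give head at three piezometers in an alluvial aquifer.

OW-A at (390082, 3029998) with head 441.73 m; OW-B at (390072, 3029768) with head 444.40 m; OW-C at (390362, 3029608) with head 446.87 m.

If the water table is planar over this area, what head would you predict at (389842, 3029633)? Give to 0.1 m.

445.5 m

Three-point gradient (reference OW-A): Δ to OW-B = (-10, -230, +2.67), Δ to OW-C = (280, -390, +5.14).
∂h/∂x = +0.002063, ∂h/∂y = -0.01170 (det = 68300).
h(389842, 3029633) = 441.73 + (+0.002063)·(-240) + (-0.01170)·(-365) = 441.73 -0.495 +4.270 = 445.505 m.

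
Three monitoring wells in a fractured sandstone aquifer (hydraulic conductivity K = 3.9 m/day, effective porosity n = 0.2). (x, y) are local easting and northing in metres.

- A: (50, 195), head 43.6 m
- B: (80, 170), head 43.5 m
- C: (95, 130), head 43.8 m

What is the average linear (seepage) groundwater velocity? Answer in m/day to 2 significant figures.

0.37 m/day

Three-point gradient (reference A): Δ to B = (30, -25, -0.1), Δ to C = (45, -65, +0.2).
∂h/∂x = -0.01394, ∂h/∂y = -0.01273 (det = -825).
|∇h| = √(-0.01394² + -0.01273²) = 0.01888
Seepage velocity v = K·i/n = 3.9 × 0.01888 / 0.2 = 0.3682 m/day.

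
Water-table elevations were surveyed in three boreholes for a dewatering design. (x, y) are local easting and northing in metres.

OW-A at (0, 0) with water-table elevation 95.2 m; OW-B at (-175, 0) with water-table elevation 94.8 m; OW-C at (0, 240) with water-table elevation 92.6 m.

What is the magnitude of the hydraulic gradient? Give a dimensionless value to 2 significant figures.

∂h/∂x = (94.8 − 95.2) / (-175 − 0) = +0.002286
∂h/∂y = (92.6 − 95.2) / (240 − 0) = -0.01083
|∇h| = √(0.002286² + -0.01083²) = 0.01107

0.011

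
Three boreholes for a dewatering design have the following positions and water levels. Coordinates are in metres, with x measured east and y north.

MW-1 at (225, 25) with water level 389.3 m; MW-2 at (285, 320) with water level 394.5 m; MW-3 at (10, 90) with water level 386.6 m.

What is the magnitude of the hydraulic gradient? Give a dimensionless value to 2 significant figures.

With h = a·x + b·y + c and MW-1 as origin, the differences give:
  60·a + 295·b = +5.2
  (-215)·a + 65·b = -2.7
Eliminate b (×65 and ×295, subtract): 67325·a = 1134.50 → a = ∂h/∂x = +0.01685
Back-substitute: b = ∂h/∂y = +0.01420.
|∇h| = √(0.01685² + 0.01420²) = 0.02204

0.022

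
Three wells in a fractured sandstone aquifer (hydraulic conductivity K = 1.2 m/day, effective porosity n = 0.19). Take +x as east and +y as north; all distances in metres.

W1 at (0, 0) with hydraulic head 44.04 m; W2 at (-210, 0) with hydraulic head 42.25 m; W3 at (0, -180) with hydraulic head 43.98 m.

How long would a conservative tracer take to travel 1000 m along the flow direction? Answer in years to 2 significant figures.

51 years

∂h/∂x = (42.25 − 44.04) / (-210 − 0) = +0.008524
∂h/∂y = (43.98 − 44.04) / (-180 − 0) = +0.0003333
|∇h| = √(0.008524² + 0.0003333²) = 0.008531
Seepage velocity v = K·i/n = 1.2 × 0.008531 / 0.19 = 0.05388 m/day.
t = 1000 / 0.05388 = 1.856e+04 days = 50.8 years.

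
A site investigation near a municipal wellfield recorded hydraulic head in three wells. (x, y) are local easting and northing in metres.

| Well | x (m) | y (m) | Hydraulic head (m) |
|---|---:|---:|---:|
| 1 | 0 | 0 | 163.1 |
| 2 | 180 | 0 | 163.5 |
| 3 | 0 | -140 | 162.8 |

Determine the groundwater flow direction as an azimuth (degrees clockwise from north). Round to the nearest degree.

∂h/∂x = (163.5 − 163.1) / (180 − 0) = +0.002222
∂h/∂y = (162.8 − 163.1) / (-140 − 0) = +0.002143
Flow direction (−∇h) has components (-0.002222 E, -0.002143 N).
Azimuth = atan2(E, N) = atan2(-0.002222, -0.002143) = 226.0° ≈ 226°.

226°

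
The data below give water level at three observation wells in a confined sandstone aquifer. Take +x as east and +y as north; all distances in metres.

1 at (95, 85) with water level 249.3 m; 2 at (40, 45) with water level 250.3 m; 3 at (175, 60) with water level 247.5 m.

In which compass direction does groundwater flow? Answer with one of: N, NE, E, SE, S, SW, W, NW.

Three-point gradient (reference 1): Δ to 2 = (-55, -40, +1.0), Δ to 3 = (80, -25, -1.8).
∂h/∂x = -0.02120, ∂h/∂y = +0.004153 (det = 4575).
Flow = −∇h = (+0.02120 east, -0.004153 north), which points east.

E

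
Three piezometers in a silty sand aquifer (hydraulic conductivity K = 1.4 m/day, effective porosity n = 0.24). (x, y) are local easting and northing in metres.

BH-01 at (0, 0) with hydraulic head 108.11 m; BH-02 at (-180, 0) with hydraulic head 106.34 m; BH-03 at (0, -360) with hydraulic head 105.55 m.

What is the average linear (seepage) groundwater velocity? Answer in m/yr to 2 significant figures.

∂h/∂x = (106.34 − 108.11) / (-180 − 0) = +0.009833
∂h/∂y = (105.55 − 108.11) / (-360 − 0) = +0.007111
|∇h| = √(0.009833² + 0.007111²) = 0.01213
Seepage velocity v = K·i/n = 1.4 × 0.01213 / 0.24 = 0.07076 m/day = 25.85 m/yr.

26 m/yr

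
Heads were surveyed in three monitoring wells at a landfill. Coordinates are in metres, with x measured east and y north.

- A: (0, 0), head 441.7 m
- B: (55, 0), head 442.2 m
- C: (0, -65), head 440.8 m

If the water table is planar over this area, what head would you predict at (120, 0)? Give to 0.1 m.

442.8 m

∂h/∂x = (442.2 − 441.7) / (55 − 0) = +0.009091
∂h/∂y = (440.8 − 441.7) / (-65 − 0) = +0.01385
h(120, 0) = 441.7 + (+0.009091)·(120) + (+0.01385)·(0) = 441.7 +1.091 +0.000 = 442.791 m.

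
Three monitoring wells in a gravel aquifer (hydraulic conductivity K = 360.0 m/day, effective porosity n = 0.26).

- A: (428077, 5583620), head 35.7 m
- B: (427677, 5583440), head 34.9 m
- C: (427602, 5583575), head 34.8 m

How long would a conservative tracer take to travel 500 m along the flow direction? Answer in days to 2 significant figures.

Three-point gradient (reference A): Δ to B = (-400, -180, -0.8), Δ to C = (-475, -45, -0.9).
∂h/∂x = +0.001867, ∂h/∂y = +0.0002963 (det = -67500).
|∇h| = √(0.001867² + 0.0002963²) = 0.00189
Seepage velocity v = K·i/n = 360.0 × 0.00189 / 0.26 = 2.617 m/day.
t = 500 / 2.617 = 191.1 days.

190 days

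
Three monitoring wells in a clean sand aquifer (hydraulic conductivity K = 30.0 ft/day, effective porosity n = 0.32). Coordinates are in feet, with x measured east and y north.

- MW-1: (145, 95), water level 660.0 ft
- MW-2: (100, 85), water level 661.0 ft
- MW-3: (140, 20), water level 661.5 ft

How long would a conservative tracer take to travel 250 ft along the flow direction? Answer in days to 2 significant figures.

With h = a·x + b·y + c and MW-1 as origin, the differences give:
  (-45)·a + (-10)·b = +1.0
  (-5)·a + (-75)·b = +1.5
Eliminate b (×(-75) and ×(-10), subtract): 3325·a = -60.00 → a = ∂h/∂x = -0.01805
Back-substitute: b = ∂h/∂y = -0.01880.
|∇h| = √(-0.01805² + -0.01880²) = 0.02606
Seepage velocity v = K·i/n = 30.0 × 0.02606 / 0.32 = 2.443 ft/day.
t = 250 / 2.443 = 102.3 days.

100 days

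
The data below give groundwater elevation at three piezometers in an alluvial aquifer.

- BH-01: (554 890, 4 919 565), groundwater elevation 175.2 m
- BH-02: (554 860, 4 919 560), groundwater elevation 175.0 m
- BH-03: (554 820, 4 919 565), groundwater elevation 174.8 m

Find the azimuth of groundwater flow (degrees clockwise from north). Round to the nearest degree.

225°

Differences from BH-01: to BH-02 (Δx, Δy, Δh) = (-30, -5, -0.2); to BH-03 = (-70, 0, -0.4).
Solve a·Δx + b·Δy = Δh: det = (-30)·0 − (-70)·(-5) = -350.
∂h/∂x = [(-0.2)·0 − (-0.4)·(-5)] / -350 = +0.005714
∂h/∂y = [(-30)·(-0.4) − (-70)·(-0.2)] / -350 = +0.005714
Flow direction (−∇h) has components (-0.005714 E, -0.005714 N).
Azimuth = atan2(E, N) = atan2(-0.005714, -0.005714) = 225.0° ≈ 225°.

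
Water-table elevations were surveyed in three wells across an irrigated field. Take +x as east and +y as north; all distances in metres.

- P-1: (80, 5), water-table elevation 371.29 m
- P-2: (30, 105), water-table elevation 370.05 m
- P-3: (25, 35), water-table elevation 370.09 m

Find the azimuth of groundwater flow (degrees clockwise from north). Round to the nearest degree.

276°

Three-point gradient (reference P-1): Δ to P-2 = (-50, 100, -1.24), Δ to P-3 = (-55, 30, -1.20).
∂h/∂x = +0.02070, ∂h/∂y = -0.002050 (det = 4000).
Flow direction (−∇h) has components (-0.02070 E, +0.002050 N).
Azimuth = atan2(E, N) = atan2(-0.02070, +0.002050) = 275.7° ≈ 276°.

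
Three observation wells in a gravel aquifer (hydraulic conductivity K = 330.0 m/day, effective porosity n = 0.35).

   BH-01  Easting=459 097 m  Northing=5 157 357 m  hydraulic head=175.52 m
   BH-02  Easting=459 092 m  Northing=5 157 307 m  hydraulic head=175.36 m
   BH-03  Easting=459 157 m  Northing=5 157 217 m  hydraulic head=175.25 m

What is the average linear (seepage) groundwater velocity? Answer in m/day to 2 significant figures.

With h = a·x + b·y + c and BH-01 as origin, the differences give:
  (-5)·a + (-50)·b = -0.16
  60·a + (-140)·b = -0.27
Eliminate b (×(-140) and ×(-50), subtract): 3700·a = 8.900 → a = ∂h/∂x = +0.002405
Back-substitute: b = ∂h/∂y = +0.002959.
|∇h| = √(0.002405² + 0.002959²) = 0.003813
Seepage velocity v = K·i/n = 330.0 × 0.003813 / 0.35 = 3.595 m/day.

3.6 m/day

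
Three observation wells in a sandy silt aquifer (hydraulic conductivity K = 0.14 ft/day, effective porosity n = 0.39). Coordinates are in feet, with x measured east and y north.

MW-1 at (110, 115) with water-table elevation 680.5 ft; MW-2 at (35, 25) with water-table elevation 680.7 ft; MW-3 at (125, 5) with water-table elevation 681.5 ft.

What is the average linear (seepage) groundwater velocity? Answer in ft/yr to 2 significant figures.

1.4 ft/yr

Taking MW-1 as reference: MW-2−MW-1 = (-75, -90, +0.2); MW-3−MW-1 = (15, -110, +1.0).
Solve a·Δx + b·Δy = Δh: det = (-75)·(-110) − 15·(-90) = 9600.
∂h/∂x = [(+0.2)·(-110) − (+1.0)·(-90)] / 9600 = +0.007083
∂h/∂y = [(-75)·(+1.0) − 15·(+0.2)] / 9600 = -0.008125
|∇h| = √(0.007083² + -0.008125²) = 0.01078
Seepage velocity v = K·i/n = 0.14 × 0.01078 / 0.39 = 0.00387 ft/day = 1.414 ft/yr.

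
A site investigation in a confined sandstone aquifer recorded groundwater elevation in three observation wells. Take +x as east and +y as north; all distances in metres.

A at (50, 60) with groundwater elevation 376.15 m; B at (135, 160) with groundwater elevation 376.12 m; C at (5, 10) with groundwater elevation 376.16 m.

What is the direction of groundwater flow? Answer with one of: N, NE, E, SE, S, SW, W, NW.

NW

With h = a·x + b·y + c and A as origin, the differences give:
  85·a + 100·b = -0.03
  (-45)·a + (-50)·b = +0.01
Eliminate b (×(-50) and ×100, subtract): 250·a = 0.500 → a = ∂h/∂x = +0.002000
Back-substitute: b = ∂h/∂y = -0.002000.
Flow = −∇h = (-0.002000 east, +0.002000 north), which points northwest.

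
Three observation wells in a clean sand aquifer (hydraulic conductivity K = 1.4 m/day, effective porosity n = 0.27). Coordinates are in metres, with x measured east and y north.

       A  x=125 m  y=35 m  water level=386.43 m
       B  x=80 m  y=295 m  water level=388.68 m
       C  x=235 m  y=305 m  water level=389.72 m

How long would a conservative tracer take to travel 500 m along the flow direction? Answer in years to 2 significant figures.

Differences from A: to B (Δx, Δy, Δh) = (-45, 260, +2.25); to C = (110, 270, +3.29).
Determinant of the coordinate differences = (-45)·270 − 110·260 = -40750.
∂h/∂x = [(+2.25)·270 − (+3.29)·260] / -40750 = +0.006083
∂h/∂y = [(-45)·(+3.29) − 110·(+2.25)] / -40750 = +0.009707
|∇h| = √(0.006083² + 0.009707²) = 0.01146
Seepage velocity v = K·i/n = 1.4 × 0.01146 / 0.27 = 0.05942 m/day.
t = 500 / 0.05942 = 8415 days = 23 years.

23 years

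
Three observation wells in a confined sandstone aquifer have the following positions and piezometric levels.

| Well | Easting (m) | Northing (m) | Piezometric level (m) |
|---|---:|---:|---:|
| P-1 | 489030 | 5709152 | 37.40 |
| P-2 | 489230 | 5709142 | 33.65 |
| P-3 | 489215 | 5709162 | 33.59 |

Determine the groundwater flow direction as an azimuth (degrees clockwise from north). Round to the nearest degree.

048°

With h = a·x + b·y + c and P-1 as origin, the differences give:
  200·a + (-10)·b = -3.75
  185·a + 10·b = -3.81
Eliminate b (×10 and ×(-10), subtract): 3850·a = -75.600 → a = ∂h/∂x = -0.01964
Back-substitute: b = ∂h/∂y = -0.01773.
Flow direction (−∇h) has components (+0.01964 E, +0.01773 N).
Azimuth = atan2(E, N) = atan2(+0.01964, +0.01773) = 47.9° ≈ 048°.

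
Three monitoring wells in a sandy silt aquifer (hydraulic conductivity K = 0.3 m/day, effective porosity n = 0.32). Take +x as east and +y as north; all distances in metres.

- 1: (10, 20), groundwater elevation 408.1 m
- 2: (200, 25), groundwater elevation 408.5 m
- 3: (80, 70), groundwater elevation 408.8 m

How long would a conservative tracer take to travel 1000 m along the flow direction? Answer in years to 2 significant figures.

250 years

With h = a·x + b·y + c and 1 as origin, the differences give:
  190·a + 5·b = +0.4
  70·a + 50·b = +0.7
Eliminate b (×50 and ×5, subtract): 9150·a = 16.50 → a = ∂h/∂x = +0.001803
Back-substitute: b = ∂h/∂y = +0.01148.
|∇h| = √(0.001803² + 0.01148²) = 0.01162
Seepage velocity v = K·i/n = 0.3 × 0.01162 / 0.32 = 0.01089 m/day.
t = 1000 / 0.01089 = 9.183e+04 days = 251 years.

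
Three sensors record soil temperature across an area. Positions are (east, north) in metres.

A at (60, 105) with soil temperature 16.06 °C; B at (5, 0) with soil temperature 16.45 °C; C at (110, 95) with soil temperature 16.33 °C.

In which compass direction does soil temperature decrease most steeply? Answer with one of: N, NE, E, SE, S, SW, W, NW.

Taking A as reference: B−A = (-55, -105, +0.39); C−A = (50, -10, +0.27).
Solve a·Δx + b·Δy = ΔT: det = (-55)·(-10) − 50·(-105) = 5800.
∂T/∂x = [(+0.39)·(-10) − (+0.27)·(-105)] / 5800 = +0.004216
∂T/∂y = [(-55)·(+0.27) − 50·(+0.39)] / 5800 = -0.005922
Steepest decrease is along −∇f = (-0.004216 E, +0.005922 N) → northwest.

NW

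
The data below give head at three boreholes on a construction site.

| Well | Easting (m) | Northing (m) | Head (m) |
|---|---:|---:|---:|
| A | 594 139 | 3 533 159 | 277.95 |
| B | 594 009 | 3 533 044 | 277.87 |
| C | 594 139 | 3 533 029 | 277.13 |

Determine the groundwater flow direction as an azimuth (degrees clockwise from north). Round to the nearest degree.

Differences from A: to B (Δx, Δy, Δh) = (-130, -115, -0.08); to C = (0, -130, -0.82).
Solve a·Δx + b·Δy = Δh: det = (-130)·(-130) − 0·(-115) = 16900.
∂h/∂x = [(-0.08)·(-130) − (-0.82)·(-115)] / 16900 = -0.004964
∂h/∂y = [(-130)·(-0.82) − 0·(-0.08)] / 16900 = +0.006308
Flow direction (−∇h) has components (+0.004964 E, -0.006308 N).
Azimuth = atan2(E, N) = atan2(+0.004964, -0.006308) = 141.8° ≈ 142°.

142°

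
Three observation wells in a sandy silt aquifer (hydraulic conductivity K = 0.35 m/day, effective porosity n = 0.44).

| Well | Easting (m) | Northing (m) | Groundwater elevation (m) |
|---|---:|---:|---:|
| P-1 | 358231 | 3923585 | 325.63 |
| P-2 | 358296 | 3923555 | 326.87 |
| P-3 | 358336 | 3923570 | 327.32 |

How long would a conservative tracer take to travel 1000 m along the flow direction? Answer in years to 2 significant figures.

200 years

Taking P-1 as reference: P-2−P-1 = (65, -30, +1.24); P-3−P-1 = (105, -15, +1.69).
Solve a·Δx + b·Δy = Δh: det = 65·(-15) − 105·(-30) = 2175.
∂h/∂x = [(+1.24)·(-15) − (+1.69)·(-30)] / 2175 = +0.01476
∂h/∂y = [65·(+1.69) − 105·(+1.24)] / 2175 = -0.009356
|∇h| = √(0.01476² + -0.009356²) = 0.01748
Seepage velocity v = K·i/n = 0.35 × 0.01748 / 0.44 = 0.0139 m/day.
t = 1000 / 0.0139 = 7.194e+04 days = 197 years.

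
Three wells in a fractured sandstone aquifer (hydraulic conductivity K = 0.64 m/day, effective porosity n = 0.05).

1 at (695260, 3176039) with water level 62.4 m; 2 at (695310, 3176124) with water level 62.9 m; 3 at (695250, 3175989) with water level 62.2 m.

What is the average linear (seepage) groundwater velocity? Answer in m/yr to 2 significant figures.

27 m/yr

Differences from 1: to 2 (Δx, Δy, Δh) = (50, 85, +0.5); to 3 = (-10, -50, -0.2).
Determinant of the coordinate differences = 50·(-50) − (-10)·85 = -1650.
∂h/∂x = [(+0.5)·(-50) − (-0.2)·85] / -1650 = +0.004848
∂h/∂y = [50·(-0.2) − (-10)·(+0.5)] / -1650 = +0.003030
|∇h| = √(0.004848² + 0.003030²) = 0.005717
Seepage velocity v = K·i/n = 0.64 × 0.005717 / 0.05 = 0.07318 m/day = 26.73 m/yr.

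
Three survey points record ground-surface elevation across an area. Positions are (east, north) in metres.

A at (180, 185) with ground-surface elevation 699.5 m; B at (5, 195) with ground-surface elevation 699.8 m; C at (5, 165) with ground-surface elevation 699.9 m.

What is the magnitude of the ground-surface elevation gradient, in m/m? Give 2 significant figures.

Differences from A: to B (Δx, Δy, Δh) = (-175, 10, +0.3); to C = (-175, -20, +0.4).
Determinant of the coordinate differences = (-175)·(-20) − (-175)·10 = 5250.
∂z/∂x = [(+0.3)·(-20) − (+0.4)·10] / 5250 = -0.001905
∂z/∂y = [(-175)·(+0.4) − (-175)·(+0.3)] / 5250 = -0.003333
|∇f| = √(-0.001905² + -0.003333²) = 0.003839 m/m

0.0038 m/m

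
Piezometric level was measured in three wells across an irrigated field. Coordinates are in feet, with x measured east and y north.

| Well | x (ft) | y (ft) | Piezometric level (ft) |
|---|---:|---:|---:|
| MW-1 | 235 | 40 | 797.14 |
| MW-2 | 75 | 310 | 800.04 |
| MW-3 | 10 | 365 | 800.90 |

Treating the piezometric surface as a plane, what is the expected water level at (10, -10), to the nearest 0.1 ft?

798.7 ft

Differences from MW-1: to MW-2 (Δx, Δy, Δh) = (-160, 270, +2.90); to MW-3 = (-225, 325, +3.76).
Determinant of the coordinate differences = (-160)·325 − (-225)·270 = 8750.
∂h/∂x = [(+2.90)·325 − (+3.76)·270] / 8750 = -0.008309
∂h/∂y = [(-160)·(+3.76) − (-225)·(+2.90)] / 8750 = +0.005817
h(10, -10) = 797.14 + (-0.008309)·(-225) + (+0.005817)·(-50) = 797.14 +1.869 -0.291 = 798.719 ft.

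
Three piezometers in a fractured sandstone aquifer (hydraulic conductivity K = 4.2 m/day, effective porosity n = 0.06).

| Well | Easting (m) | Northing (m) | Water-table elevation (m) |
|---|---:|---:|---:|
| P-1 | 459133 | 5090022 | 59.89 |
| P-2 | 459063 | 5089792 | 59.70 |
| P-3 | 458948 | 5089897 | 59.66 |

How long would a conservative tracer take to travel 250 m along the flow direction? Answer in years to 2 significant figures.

Differences from P-1: to P-2 (Δx, Δy, Δh) = (-70, -230, -0.19); to P-3 = (-185, -125, -0.23).
Determinant of the coordinate differences = (-70)·(-125) − (-185)·(-230) = -33800.
∂h/∂x = [(-0.19)·(-125) − (-0.23)·(-230)] / -33800 = +0.0008624
∂h/∂y = [(-70)·(-0.23) − (-185)·(-0.19)] / -33800 = +0.0005636
|∇h| = √(0.0008624² + 0.0005636²) = 0.00103
Seepage velocity v = K·i/n = 4.2 × 0.00103 / 0.06 = 0.0721 m/day.
t = 250 / 0.0721 = 3467 days = 9.49 years.

9.5 years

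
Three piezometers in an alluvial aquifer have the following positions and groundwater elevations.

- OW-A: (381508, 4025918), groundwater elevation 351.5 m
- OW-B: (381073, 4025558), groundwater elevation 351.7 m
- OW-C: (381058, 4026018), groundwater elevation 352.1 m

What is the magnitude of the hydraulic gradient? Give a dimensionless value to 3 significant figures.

0.00142

Taking OW-A as reference: OW-B−OW-A = (-435, -360, +0.2); OW-C−OW-A = (-450, 100, +0.6).
Solve a·Δx + b·Δy = Δh: det = (-435)·100 − (-450)·(-360) = -205500.
∂h/∂x = [(+0.2)·100 − (+0.6)·(-360)] / -205500 = -0.001148
∂h/∂y = [(-435)·(+0.6) − (-450)·(+0.2)] / -205500 = +0.0008321
|∇h| = √(-0.001148² + 0.0008321²) = 0.001418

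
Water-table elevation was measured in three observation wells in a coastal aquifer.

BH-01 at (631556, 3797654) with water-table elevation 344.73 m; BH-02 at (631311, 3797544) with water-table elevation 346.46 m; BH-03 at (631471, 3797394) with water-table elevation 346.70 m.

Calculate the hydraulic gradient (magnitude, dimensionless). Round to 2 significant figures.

0.0075

Differences from BH-01: to BH-02 (Δx, Δy, Δh) = (-245, -110, +1.73); to BH-03 = (-85, -260, +1.97).
Solve a·Δx + b·Δy = Δh: det = (-245)·(-260) − (-85)·(-110) = 54350.
∂h/∂x = [(+1.73)·(-260) − (+1.97)·(-110)] / 54350 = -0.004289
∂h/∂y = [(-245)·(+1.97) − (-85)·(+1.73)] / 54350 = -0.006175
|∇h| = √(-0.004289² + -0.006175²) = 0.007518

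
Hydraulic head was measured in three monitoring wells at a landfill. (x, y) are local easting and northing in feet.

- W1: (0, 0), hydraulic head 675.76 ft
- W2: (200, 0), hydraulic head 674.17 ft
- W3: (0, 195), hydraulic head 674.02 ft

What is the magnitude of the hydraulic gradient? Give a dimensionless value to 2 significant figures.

∂h/∂x = (674.17 − 675.76) / (200 − 0) = -0.007950
∂h/∂y = (674.02 − 675.76) / (195 − 0) = -0.008923
|∇h| = √(-0.007950² + -0.008923²) = 0.01195

0.012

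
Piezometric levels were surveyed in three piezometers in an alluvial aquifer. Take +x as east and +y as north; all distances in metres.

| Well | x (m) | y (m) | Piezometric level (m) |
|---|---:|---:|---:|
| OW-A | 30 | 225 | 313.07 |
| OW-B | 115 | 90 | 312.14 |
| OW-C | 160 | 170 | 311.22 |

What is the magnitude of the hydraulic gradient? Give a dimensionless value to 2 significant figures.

0.016

Taking OW-A as reference: OW-B−OW-A = (85, -135, -0.93); OW-C−OW-A = (130, -55, -1.85).
Determinant of the coordinate differences = 85·(-55) − 130·(-135) = 12875.
∂h/∂x = [(-0.93)·(-55) − (-1.85)·(-135)] / 12875 = -0.01543
∂h/∂y = [85·(-1.85) − 130·(-0.93)] / 12875 = -0.002823
|∇h| = √(-0.01543² + -0.002823²) = 0.01569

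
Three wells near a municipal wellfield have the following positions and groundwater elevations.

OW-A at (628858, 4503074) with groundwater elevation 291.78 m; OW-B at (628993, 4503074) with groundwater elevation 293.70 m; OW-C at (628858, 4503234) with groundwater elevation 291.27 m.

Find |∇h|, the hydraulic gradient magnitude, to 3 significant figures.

∂h/∂x = (293.70 − 291.78) / (628993 − 628858) = +0.01422
∂h/∂y = (291.27 − 291.78) / (4503234 − 4503074) = -0.003187
|∇h| = √(0.01422² + -0.003187²) = 0.01457

0.0146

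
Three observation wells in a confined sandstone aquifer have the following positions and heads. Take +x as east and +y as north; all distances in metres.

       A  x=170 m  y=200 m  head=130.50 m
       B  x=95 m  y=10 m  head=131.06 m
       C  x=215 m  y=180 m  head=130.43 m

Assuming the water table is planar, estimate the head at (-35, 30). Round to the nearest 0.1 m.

131.3 m

With h = a·x + b·y + c and A as origin, the differences give:
  (-75)·a + (-190)·b = +0.56
  45·a + (-20)·b = -0.07
Eliminate b (×(-20) and ×(-190), subtract): 10050·a = -24.500 → a = ∂h/∂x = -0.002438
Back-substitute: b = ∂h/∂y = -0.001985.
h(-35, 30) = 130.50 + (-0.002438)·(-205) + (-0.001985)·(-170) = 130.50 +0.500 +0.337 = 131.337 m.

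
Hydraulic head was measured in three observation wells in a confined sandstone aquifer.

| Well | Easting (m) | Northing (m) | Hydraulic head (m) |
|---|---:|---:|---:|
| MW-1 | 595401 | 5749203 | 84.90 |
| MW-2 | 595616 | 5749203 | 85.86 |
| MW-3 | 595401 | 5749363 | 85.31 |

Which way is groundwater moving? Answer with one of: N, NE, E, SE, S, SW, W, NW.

SW

∂h/∂x = (85.86 − 84.90) / (595616 − 595401) = +0.004465
∂h/∂y = (85.31 − 84.90) / (5749363 − 5749203) = +0.002562
Flow = −∇h = (-0.004465 east, -0.002562 north), which points southwest.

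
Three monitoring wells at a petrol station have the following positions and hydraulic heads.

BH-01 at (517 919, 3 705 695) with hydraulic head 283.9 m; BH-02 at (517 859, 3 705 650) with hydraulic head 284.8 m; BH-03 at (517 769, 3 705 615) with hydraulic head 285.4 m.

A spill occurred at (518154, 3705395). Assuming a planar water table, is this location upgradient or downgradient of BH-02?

upgradient

With h = a·x + b·y + c and BH-01 as origin, the differences give:
  (-60)·a + (-45)·b = +0.9
  (-150)·a + (-80)·b = +1.5
Eliminate b (×(-80) and ×(-45), subtract): -1950·a = -4.50 → a = ∂h/∂x = +0.002308
Back-substitute: b = ∂h/∂y = -0.02308.
Head at (518154, 3705395) = 283.9 + (+0.002308)·(235) + (-0.02308)·(-300) = 291.37 m.
That is higher than the 284.8 m at BH-02, so the point is upgradient.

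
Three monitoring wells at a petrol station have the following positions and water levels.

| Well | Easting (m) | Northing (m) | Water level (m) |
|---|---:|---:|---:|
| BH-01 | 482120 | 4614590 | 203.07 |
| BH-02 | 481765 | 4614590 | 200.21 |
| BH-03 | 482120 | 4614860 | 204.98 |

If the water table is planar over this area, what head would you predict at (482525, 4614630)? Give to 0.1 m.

∂h/∂x = (200.21 − 203.07) / (481765 − 482120) = +0.008056
∂h/∂y = (204.98 − 203.07) / (4614860 − 4614590) = +0.007074
h(482525, 4614630) = 203.07 + (+0.008056)·(405) + (+0.007074)·(40) = 203.07 +3.263 +0.283 = 206.616 m.

206.6 m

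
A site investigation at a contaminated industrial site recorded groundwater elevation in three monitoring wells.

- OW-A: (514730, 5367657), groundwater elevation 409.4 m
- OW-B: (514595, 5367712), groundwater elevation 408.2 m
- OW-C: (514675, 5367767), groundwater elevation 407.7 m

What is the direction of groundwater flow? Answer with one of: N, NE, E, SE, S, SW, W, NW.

Taking OW-A as reference: OW-B−OW-A = (-135, 55, -1.2); OW-C−OW-A = (-55, 110, -1.7).
Determinant of the coordinate differences = (-135)·110 − (-55)·55 = -11825.
∂h/∂x = [(-1.2)·110 − (-1.7)·55] / -11825 = +0.003256
∂h/∂y = [(-135)·(-1.7) − (-55)·(-1.2)] / -11825 = -0.01383
Flow = −∇h = (-0.003256 east, +0.01383 north), which points north.

N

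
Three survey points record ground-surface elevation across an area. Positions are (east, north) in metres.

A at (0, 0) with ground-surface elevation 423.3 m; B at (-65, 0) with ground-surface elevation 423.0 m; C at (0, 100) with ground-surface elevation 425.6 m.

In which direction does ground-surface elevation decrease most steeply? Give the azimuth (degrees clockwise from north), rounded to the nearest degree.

191°

∂z/∂x = (423.0 − 423.3) / (-65 − 0) = +0.004615
∂z/∂y = (425.6 − 423.3) / (100 − 0) = +0.02300
Steepest decrease is along −∇f: components (-0.004615 E, -0.02300 N).
Azimuth = atan2(-0.004615, -0.02300) = 191.3° ≈ 191°.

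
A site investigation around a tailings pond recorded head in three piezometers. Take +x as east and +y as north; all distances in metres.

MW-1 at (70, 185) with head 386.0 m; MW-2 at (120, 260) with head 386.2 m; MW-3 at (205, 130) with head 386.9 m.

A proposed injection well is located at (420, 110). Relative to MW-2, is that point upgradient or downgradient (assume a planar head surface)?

Taking MW-1 as reference: MW-2−MW-1 = (50, 75, +0.2); MW-3−MW-1 = (135, -55, +0.9).
Determinant of the coordinate differences = 50·(-55) − 135·75 = -12875.
∂h/∂x = [(+0.2)·(-55) − (+0.9)·75] / -12875 = +0.006097
∂h/∂y = [50·(+0.9) − 135·(+0.2)] / -12875 = -0.001398
Head at (420, 110) = 386.0 + (+0.006097)·(350) + (-0.001398)·(-75) = 388.24 m.
That is higher than the 386.2 m at MW-2, so the point is upgradient.

upgradient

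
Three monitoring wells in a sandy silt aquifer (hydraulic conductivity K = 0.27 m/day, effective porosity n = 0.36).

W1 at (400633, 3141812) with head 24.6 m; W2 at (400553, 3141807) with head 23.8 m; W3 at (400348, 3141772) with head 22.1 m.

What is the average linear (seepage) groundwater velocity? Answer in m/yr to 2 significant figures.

Three-point gradient (reference W1): Δ to W2 = (-80, -5, -0.8), Δ to W3 = (-285, -40, -2.5).
∂h/∂x = +0.01099, ∂h/∂y = -0.01577 (det = 1775).
|∇h| = √(0.01099² + -0.01577²) = 0.01922
Seepage velocity v = K·i/n = 0.27 × 0.01922 / 0.36 = 0.01442 m/day = 5.267 m/yr.

5.3 m/yr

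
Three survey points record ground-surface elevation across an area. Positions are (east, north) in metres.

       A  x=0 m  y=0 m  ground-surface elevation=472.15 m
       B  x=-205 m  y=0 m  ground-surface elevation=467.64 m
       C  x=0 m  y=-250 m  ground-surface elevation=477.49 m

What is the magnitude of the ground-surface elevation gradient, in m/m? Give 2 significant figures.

0.031 m/m

∂z/∂x = (467.64 − 472.15) / (-205 − 0) = +0.02200
∂z/∂y = (477.49 − 472.15) / (-250 − 0) = -0.02136
|∇f| = √(0.02200² + -0.02136²) = 0.03066 m/m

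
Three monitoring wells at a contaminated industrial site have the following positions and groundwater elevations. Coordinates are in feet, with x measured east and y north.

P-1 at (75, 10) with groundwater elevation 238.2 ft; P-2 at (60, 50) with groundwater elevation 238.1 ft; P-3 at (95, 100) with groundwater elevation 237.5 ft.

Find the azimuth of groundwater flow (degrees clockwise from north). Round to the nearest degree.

057°

Taking P-1 as reference: P-2−P-1 = (-15, 40, -0.1); P-3−P-1 = (20, 90, -0.7).
Solve a·Δx + b·Δy = Δh: det = (-15)·90 − 20·40 = -2150.
∂h/∂x = [(-0.1)·90 − (-0.7)·40] / -2150 = -0.008837
∂h/∂y = [(-15)·(-0.7) − 20·(-0.1)] / -2150 = -0.005814
Flow direction (−∇h) has components (+0.008837 E, +0.005814 N).
Azimuth = atan2(E, N) = atan2(+0.008837, +0.005814) = 56.7° ≈ 057°.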